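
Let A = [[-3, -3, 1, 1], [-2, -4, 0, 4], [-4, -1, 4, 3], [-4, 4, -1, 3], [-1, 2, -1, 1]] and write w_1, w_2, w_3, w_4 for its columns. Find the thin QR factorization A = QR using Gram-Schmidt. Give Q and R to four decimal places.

Q = [[-0.4423, -0.4144, -0.1922, -0.7648], [-0.2949, -0.5718, -0.4796, 0.5955], [-0.5898, -0.1092, 0.7614, 0.2230], [-0.5898, 0.6296, -0.3216, 0.0280], [-0.1474, 0.3051, -0.2234, 0.0994]], R = [[6.7823, 0.4423, -2.0642, -5.3079], [0.0000, 6.7679, -1.7859, -0.8351], [0.0000, 0.0000, 3.3985, -1.0146], [0.0000, 0.0000, 0.0000, 2.4697]]

w_1 = (-3, -2, -4, -4, -1); ‖w_1‖ = 6.7823, so e_1 = (-0.4423, -0.2949, -0.5898, -0.5898, -0.1474).
e_1·w_2 = (-0.4423)·(-3) + (-0.2949)·(-4) + (-0.5898)·(-1) + (-0.5898)·4 + (-0.1474)·2 = 0.4423.
u_2 = w_2 − 0.4423·e_1 = (-2.8043, -3.8696, -0.7391, 4.2609, 2.0652).
‖u_2‖ = 6.7679, so e_2 = (-0.4144, -0.5718, -0.1092, 0.6296, 0.3051).
e_1·w_3 = (-0.4423)·1 + (-0.2949)·0 + (-0.5898)·4 + (-0.5898)·(-1) + (-0.1474)·(-1) = -2.0642; e_2·w_3 = (-0.4144)·1 + (-0.5718)·0 + (-0.1092)·4 + 0.6296·(-1) + 0.3051·(-1) = -1.7859.
u_3 = w_3 + 2.0642·e_1 + 1.7859·e_2 = (-0.6531, -1.6298, 2.5876, -1.0930, -0.7594).
‖u_3‖ = 3.3985, so e_3 = (-0.1922, -0.4796, 0.7614, -0.3216, -0.2234).
e_1·w_4 = (-0.4423)·1 + (-0.2949)·4 + (-0.5898)·3 + (-0.5898)·3 + (-0.1474)·1 = -5.3079; e_2·w_4 = (-0.4144)·1 + (-0.5718)·4 + (-0.1092)·3 + 0.6296·3 + 0.3051·1 = -0.8351; e_3·w_4 = (-0.1922)·1 + (-0.4796)·4 + 0.7614·3 + (-0.3216)·3 + (-0.2234)·1 = -1.0146.
u_4 = w_4 + 5.3079·e_1 + 0.8351·e_2 + 1.0146·e_3 = (-1.8888, 1.4707, 0.5509, 0.0690, 0.2455).
‖u_4‖ = 2.4697, so e_4 = (-0.7648, 0.5955, 0.2230, 0.0280, 0.0994).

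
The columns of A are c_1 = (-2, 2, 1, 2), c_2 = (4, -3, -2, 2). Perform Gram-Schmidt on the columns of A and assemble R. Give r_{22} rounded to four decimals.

c_1 = (-2, 2, 1, 2); ‖c_1‖ = 3.6056, so q_1 = (-0.5547, 0.5547, 0.2774, 0.5547).
q_1·c_2 = (-0.5547)·4 + 0.5547·(-3) + 0.2774·(-2) + 0.5547·2 = -3.3282.
u_2 = c_2 + 3.3282·q_1 = (2.1538, -1.1538, -1.0769, 3.8462).
r_{22} = ‖u_2‖ = 4.6822.

r_{22} = 4.6822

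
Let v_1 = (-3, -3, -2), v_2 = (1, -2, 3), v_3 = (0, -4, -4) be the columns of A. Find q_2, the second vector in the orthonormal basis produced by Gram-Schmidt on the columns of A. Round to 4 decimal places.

q_2 = (0.1603, -0.6535, 0.7398)

q_1 = v_1/‖v_1‖ = (-3, -3, -2)/4.6904 = (-0.6396, -0.6396, -0.4264).
r_{12} = q_1·v_2 = -0.6396.
u_2 = v_2 + 0.6396·q_1 = (0.5909, -2.4091, 2.7273).
‖u_2‖ = 3.6866, so q_2 = (0.1603, -0.6535, 0.7398).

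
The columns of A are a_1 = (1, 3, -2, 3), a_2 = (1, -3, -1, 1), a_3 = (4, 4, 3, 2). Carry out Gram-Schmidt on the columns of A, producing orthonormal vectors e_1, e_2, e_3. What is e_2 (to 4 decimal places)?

e_1 = a_1/‖a_1‖ = (1, 3, -2, 3)/4.7958 = (0.2085, 0.6255, -0.4170, 0.6255).
r_{12} = e_1·a_2 = -0.6255.
u_2 = a_2 + 0.6255·e_1 = (1.1304, -2.6087, -1.2609, 1.3913).
‖u_2‖ = 3.4072, so e_2 = (0.3318, -0.7657, -0.3701, 0.4083).

e_2 = (0.3318, -0.7657, -0.3701, 0.4083)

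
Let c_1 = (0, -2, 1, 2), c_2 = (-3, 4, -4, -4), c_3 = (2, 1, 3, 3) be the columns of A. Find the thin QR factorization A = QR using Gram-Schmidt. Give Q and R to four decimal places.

Q = [[0.0000, -0.8466, -0.1664], [-0.6667, -0.1254, 0.7340], [0.3333, -0.5017, 0.2496], [0.6667, 0.1254, 0.6092]], R = [[3.0000, -6.6667, 2.3333], [0.0000, 3.5434, -2.9476], [0.0000, 0.0000, 2.9778]]

c_1 = (0, -2, 1, 2); ‖c_1‖ = 3.0000, so e_1 = (0.0000, -0.6667, 0.3333, 0.6667).
e_1·c_2 = 0.0000·(-3) + (-0.6667)·4 + 0.3333·(-4) + 0.6667·(-4) = -6.6667.
u_2 = c_2 + 6.6667·e_1 = (-3.0000, -0.4444, -1.7778, 0.4444).
‖u_2‖ = 3.5434, so e_2 = (-0.8466, -0.1254, -0.5017, 0.1254).
e_1·c_3 = 0.0000·2 + (-0.6667)·1 + 0.3333·3 + 0.6667·3 = 2.3333; e_2·c_3 = (-0.8466)·2 + (-0.1254)·1 + (-0.5017)·3 + 0.1254·3 = -2.9476.
u_3 = c_3 − 2.3333·e_1 + 2.9476·e_2 = (-0.4956, 2.1858, 0.7434, 1.8142).
‖u_3‖ = 2.9778, so e_3 = (-0.1664, 0.7340, 0.2496, 0.6092).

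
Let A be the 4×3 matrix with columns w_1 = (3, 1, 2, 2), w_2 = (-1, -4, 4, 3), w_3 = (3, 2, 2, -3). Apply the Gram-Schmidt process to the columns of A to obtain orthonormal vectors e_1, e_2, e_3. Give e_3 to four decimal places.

e_1 = w_1/‖w_1‖ = (3, 1, 2, 2)/4.2426 = (0.7071, 0.2357, 0.4714, 0.4714).
r_{12} = e_1·w_2 = 1.6499.
u_2 = w_2 − 1.6499·e_1 = (-2.1667, -4.3889, 3.2222, 2.2222).
‖u_2‖ = 6.2672, so e_2 = (-0.3457, -0.7003, 0.5141, 0.3546).
r_{13} = e_1·w_3 = 2.1213; r_{23} = e_2·w_3 = -2.4732.
u_3 = w_3 − 2.1213·e_1 + 2.4732·e_2 = (0.6450, -0.2320, 2.2716, -3.1231).
‖u_3‖ = 3.9222, so e_3 = (0.1644, -0.0591, 0.5792, -0.7963).

e_3 = (0.1644, -0.0591, 0.5792, -0.7963)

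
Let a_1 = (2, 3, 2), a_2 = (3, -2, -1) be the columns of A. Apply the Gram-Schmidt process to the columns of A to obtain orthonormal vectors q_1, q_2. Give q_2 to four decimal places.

q_2 = (0.8720, -0.4439, -0.2061)

a_1 = (2, 3, 2); ‖a_1‖ = 4.1231, so q_1 = (0.4851, 0.7276, 0.4851).
q_1·a_2 = 0.4851·3 + 0.7276·(-2) + 0.4851·(-1) = -0.4851.
u_2 = a_2 + 0.4851·q_1 = (3.2353, -1.6471, -0.7647).
‖u_2‖ = 3.7101, so q_2 = (0.8720, -0.4439, -0.2061).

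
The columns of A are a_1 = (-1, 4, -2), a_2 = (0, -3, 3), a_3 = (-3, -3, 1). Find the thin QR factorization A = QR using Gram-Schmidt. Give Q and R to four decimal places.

Q = [[-0.2182, -0.5345, -0.8165], [0.8729, 0.2673, -0.4082], [-0.4364, 0.8018, -0.4082]], R = [[4.5826, -3.9279, -2.4004], [0.0000, 1.6036, 1.6036], [0.0000, 0.0000, 3.2660]]

e_1 = a_1/‖a_1‖ = (-1, 4, -2)/4.5826 = (-0.2182, 0.8729, -0.4364).
r_{12} = e_1·a_2 = -3.9279.
u_2 = a_2 + 3.9279·e_1 = (-0.8571, 0.4286, 1.2857).
‖u_2‖ = 1.6036, so e_2 = (-0.5345, 0.2673, 0.8018).
r_{13} = e_1·a_3 = -2.4004; r_{23} = e_2·a_3 = 1.6036.
u_3 = a_3 + 2.4004·e_1 − 1.6036·e_2 = (-2.6667, -1.3333, -1.3333).
‖u_3‖ = 3.2660, so e_3 = (-0.8165, -0.4082, -0.4082).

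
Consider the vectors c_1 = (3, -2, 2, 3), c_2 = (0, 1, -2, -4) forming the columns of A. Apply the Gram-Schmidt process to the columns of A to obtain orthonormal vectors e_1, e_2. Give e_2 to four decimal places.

e_2 = (0.7108, -0.1316, -0.2106, -0.6581)

e_1 = c_1/‖c_1‖ = (3, -2, 2, 3)/5.0990 = (0.5883, -0.3922, 0.3922, 0.5883).
r_{12} = e_1·c_2 = -3.5301.
u_2 = c_2 + 3.5301·e_1 = (2.0769, -0.3846, -0.6154, -1.9231).
‖u_2‖ = 2.9221, so e_2 = (0.7108, -0.1316, -0.2106, -0.6581).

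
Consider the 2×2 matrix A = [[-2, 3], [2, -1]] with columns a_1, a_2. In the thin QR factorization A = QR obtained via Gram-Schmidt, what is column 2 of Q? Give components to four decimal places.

a_1 = (-2, 2); ‖a_1‖ = 2.8284, so q_1 = (-0.7071, 0.7071).
q_1·a_2 = (-0.7071)·3 + 0.7071·(-1) = -2.8284.
u_2 = a_2 + 2.8284·q_1 = (1.0000, 1.0000).
‖u_2‖ = 1.4142, so q_2 = (0.7071, 0.7071).

q_2 = (0.7071, 0.7071)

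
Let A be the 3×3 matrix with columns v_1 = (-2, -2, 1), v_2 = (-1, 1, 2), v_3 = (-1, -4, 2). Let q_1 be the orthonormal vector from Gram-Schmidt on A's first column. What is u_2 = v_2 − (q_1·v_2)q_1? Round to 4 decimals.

u_2 = (-0.5556, 1.4444, 1.7778)

v_1 = (-2, -2, 1); ‖v_1‖ = 3.0000, so q_1 = (-0.6667, -0.6667, 0.3333).
q_1·v_2 = (-0.6667)·(-1) + (-0.6667)·1 + 0.3333·2 = 0.6667.
u_2 = v_2 − 0.6667·q_1 = (-0.5556, 1.4444, 1.7778).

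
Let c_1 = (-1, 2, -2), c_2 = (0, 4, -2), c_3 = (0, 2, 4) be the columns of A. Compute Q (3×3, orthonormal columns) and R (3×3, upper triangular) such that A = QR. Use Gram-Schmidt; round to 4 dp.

Q = [[-0.3333, 0.6667, -0.6667], [0.6667, 0.6667, 0.3333], [-0.6667, 0.3333, 0.6667]], R = [[3.0000, 4.0000, -1.3333], [0.0000, 2.0000, 2.6667], [0.0000, 0.0000, 3.3333]]

q_1 = c_1/‖c_1‖ = (-1, 2, -2)/3.0000 = (-0.3333, 0.6667, -0.6667).
r_{12} = q_1·c_2 = 4.0000.
u_2 = c_2 − 4.0000·q_1 = (1.3333, 1.3333, 0.6667).
‖u_2‖ = 2.0000, so q_2 = (0.6667, 0.6667, 0.3333).
r_{13} = q_1·c_3 = -1.3333; r_{23} = q_2·c_3 = 2.6667.
u_3 = c_3 + 1.3333·q_1 − 2.6667·q_2 = (-2.2222, 1.1111, 2.2222).
‖u_3‖ = 3.3333, so q_3 = (-0.6667, 0.3333, 0.6667).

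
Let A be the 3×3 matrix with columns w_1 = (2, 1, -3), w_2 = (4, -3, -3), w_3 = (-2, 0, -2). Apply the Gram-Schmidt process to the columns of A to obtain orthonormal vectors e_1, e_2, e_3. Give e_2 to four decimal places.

e_1 = w_1/‖w_1‖ = (2, 1, -3)/3.7417 = (0.5345, 0.2673, -0.8018).
r_{12} = e_1·w_2 = 3.7417.
u_2 = w_2 − 3.7417·e_1 = (2.0000, -4.0000, 0.0000).
‖u_2‖ = 4.4721, so e_2 = (0.4472, -0.8944, 0.0000).

e_2 = (0.4472, -0.8944, 0.0000)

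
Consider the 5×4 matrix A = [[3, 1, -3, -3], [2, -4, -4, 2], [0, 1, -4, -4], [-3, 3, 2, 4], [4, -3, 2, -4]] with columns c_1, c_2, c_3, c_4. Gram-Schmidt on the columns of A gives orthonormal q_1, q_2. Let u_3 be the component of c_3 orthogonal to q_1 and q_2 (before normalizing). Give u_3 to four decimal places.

q_1 = c_1/‖c_1‖ = (3, 2, 0, -3, 4)/6.1644 = (0.4867, 0.3244, 0.0000, -0.4867, 0.6489).
r_{12} = q_1·c_2 = -4.2178.
u_2 = c_2 + 4.2178·q_1 = (3.0526, -2.6316, 1.0000, 0.9474, -0.2632).
‖u_2‖ = 4.2674, so q_2 = (0.7153, -0.6167, 0.2343, 0.2220, -0.0617).
r_{13} = q_1·c_3 = -2.4333; r_{23} = q_2·c_3 = -0.2960.
u_3 = c_3 + 2.4333·q_1 + 0.2960·q_2 = (-1.6040, -3.3931, -3.9306, 0.8815, 3.5607).

u_3 = (-1.6040, -3.3931, -3.9306, 0.8815, 3.5607)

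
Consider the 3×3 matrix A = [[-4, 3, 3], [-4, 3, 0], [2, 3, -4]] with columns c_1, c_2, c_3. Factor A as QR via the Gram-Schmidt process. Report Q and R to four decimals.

Q = [[-0.6667, 0.2357, 0.7071], [-0.6667, 0.2357, -0.7071], [0.3333, 0.9428, 0.0000]], R = [[6.0000, -3.0000, -3.3333], [0.0000, 4.2426, -3.0641], [0.0000, 0.0000, 2.1213]]

c_1 = (-4, -4, 2); ‖c_1‖ = 6.0000, so q_1 = (-0.6667, -0.6667, 0.3333).
q_1·c_2 = (-0.6667)·3 + (-0.6667)·3 + 0.3333·3 = -3.0000.
u_2 = c_2 + 3.0000·q_1 = (1.0000, 1.0000, 4.0000).
‖u_2‖ = 4.2426, so q_2 = (0.2357, 0.2357, 0.9428).
q_1·c_3 = (-0.6667)·3 + (-0.6667)·0 + 0.3333·(-4) = -3.3333; q_2·c_3 = 0.2357·3 + 0.2357·0 + 0.9428·(-4) = -3.0641.
u_3 = c_3 + 3.3333·q_1 + 3.0641·q_2 = (1.5000, -1.5000, 0.0000).
‖u_3‖ = 2.1213, so q_3 = (0.7071, -0.7071, 0.0000).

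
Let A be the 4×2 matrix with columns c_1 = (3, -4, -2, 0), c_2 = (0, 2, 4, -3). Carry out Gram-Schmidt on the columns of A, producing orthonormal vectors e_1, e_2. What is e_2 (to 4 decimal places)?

e_1 = c_1/‖c_1‖ = (3, -4, -2, 0)/5.3852 = (0.5571, -0.7428, -0.3714, 0.0000).
r_{12} = e_1·c_2 = -2.9711.
u_2 = c_2 + 2.9711·e_1 = (1.6552, -0.2069, 2.8966, -3.0000).
‖u_2‖ = 4.4914, so e_2 = (0.3685, -0.0461, 0.6449, -0.6679).

e_2 = (0.3685, -0.0461, 0.6449, -0.6679)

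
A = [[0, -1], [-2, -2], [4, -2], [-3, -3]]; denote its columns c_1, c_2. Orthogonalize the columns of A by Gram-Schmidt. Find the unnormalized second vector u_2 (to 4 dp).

u_2 = (-1.0000, -1.6552, -2.6897, -2.4828)

c_1 = (0, -2, 4, -3); ‖c_1‖ = 5.3852, so e_1 = (0.0000, -0.3714, 0.7428, -0.5571).
e_1·c_2 = 0.0000·(-1) + (-0.3714)·(-2) + 0.7428·(-2) + (-0.5571)·(-3) = 0.9285.
u_2 = c_2 − 0.9285·e_1 = (-1.0000, -1.6552, -2.6897, -2.4828).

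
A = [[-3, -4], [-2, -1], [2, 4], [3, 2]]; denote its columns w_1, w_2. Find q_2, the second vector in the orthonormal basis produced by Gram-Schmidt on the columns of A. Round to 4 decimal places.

w_1 = (-3, -2, 2, 3); ‖w_1‖ = 5.0990, so q_1 = (-0.5883, -0.3922, 0.3922, 0.5883).
q_1·w_2 = (-0.5883)·(-4) + (-0.3922)·(-1) + 0.3922·4 + 0.5883·2 = 5.4913.
u_2 = w_2 − 5.4913·q_1 = (-0.7692, 1.1538, 1.8462, -1.2308).
‖u_2‖ = 2.6165, so q_2 = (-0.2940, 0.4410, 0.7056, -0.4704).

q_2 = (-0.2940, 0.4410, 0.7056, -0.4704)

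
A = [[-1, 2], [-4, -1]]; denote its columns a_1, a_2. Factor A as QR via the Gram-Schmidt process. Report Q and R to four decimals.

a_1 = (-1, -4); ‖a_1‖ = 4.1231, so e_1 = (-0.2425, -0.9701).
e_1·a_2 = (-0.2425)·2 + (-0.9701)·(-1) = 0.4851.
u_2 = a_2 − 0.4851·e_1 = (2.1176, -0.5294).
‖u_2‖ = 2.1828, so e_2 = (0.9701, -0.2425).

Q = [[-0.2425, 0.9701], [-0.9701, -0.2425]], R = [[4.1231, 0.4851], [0.0000, 2.1828]]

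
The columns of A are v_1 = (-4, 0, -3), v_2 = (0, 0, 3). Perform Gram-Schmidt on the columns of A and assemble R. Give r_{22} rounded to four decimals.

v_1 = (-4, 0, -3); ‖v_1‖ = 5.0000, so e_1 = (-0.8000, 0.0000, -0.6000).
e_1·v_2 = (-0.8000)·0 + 0.0000·0 + (-0.6000)·3 = -1.8000.
u_2 = v_2 + 1.8000·e_1 = (-1.4400, 0.0000, 1.9200).
r_{22} = ‖u_2‖ = 2.4000.

r_{22} = 2.4000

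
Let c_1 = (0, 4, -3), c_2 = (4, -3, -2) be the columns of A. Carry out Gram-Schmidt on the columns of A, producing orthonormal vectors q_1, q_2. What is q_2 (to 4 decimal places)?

c_1 = (0, 4, -3); ‖c_1‖ = 5.0000, so q_1 = (0.0000, 0.8000, -0.6000).
q_1·c_2 = 0.0000·4 + 0.8000·(-3) + (-0.6000)·(-2) = -1.2000.
u_2 = c_2 + 1.2000·q_1 = (4.0000, -2.0400, -2.7200).
‖u_2‖ = 5.2498, so q_2 = (0.7619, -0.3886, -0.5181).

q_2 = (0.7619, -0.3886, -0.5181)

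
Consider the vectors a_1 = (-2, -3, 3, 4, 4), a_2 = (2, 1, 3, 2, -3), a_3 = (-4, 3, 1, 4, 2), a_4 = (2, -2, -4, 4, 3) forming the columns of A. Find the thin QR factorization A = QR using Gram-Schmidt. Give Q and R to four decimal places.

Q = [[-0.2722, 0.3712, -0.5370, 0.4847], [-0.4082, 0.1713, 0.7630, -0.0148], [0.4082, 0.5996, -0.0961, -0.6251], [0.5443, 0.4140, 0.3453, 0.6041], [0.5443, -0.5496, 0.0304, 0.0959]], R = [[7.3485, -0.2722, 3.5382, 2.4495], [0.0000, 5.1890, 0.1856, -1.9914], [0.0000, 0.0000, 5.7833, -0.7430], [0.0000, 0.0000, 0.0000, 6.2034]]

a_1 = (-2, -3, 3, 4, 4); ‖a_1‖ = 7.3485, so e_1 = (-0.2722, -0.4082, 0.4082, 0.5443, 0.5443).
e_1·a_2 = (-0.2722)·2 + (-0.4082)·1 + 0.4082·3 + 0.5443·2 + 0.5443·(-3) = -0.2722.
u_2 = a_2 + 0.2722·e_1 = (1.9259, 0.8889, 3.1111, 2.1481, -2.8519).
‖u_2‖ = 5.1890, so e_2 = (0.3712, 0.1713, 0.5996, 0.4140, -0.5496).
e_1·a_3 = (-0.2722)·(-4) + (-0.4082)·3 + 0.4082·1 + 0.5443·4 + 0.5443·2 = 3.5382; e_2·a_3 = 0.3712·(-4) + 0.1713·3 + 0.5996·1 + 0.4140·4 + (-0.5496)·2 = 0.1856.
u_3 = a_3 − 3.5382·e_1 − 0.1856·e_2 = (-3.1059, 4.4127, -0.5557, 1.9972, 0.1761).
‖u_3‖ = 5.7833, so e_3 = (-0.5370, 0.7630, -0.0961, 0.3453, 0.0304).
e_1·a_4 = (-0.2722)·2 + (-0.4082)·(-2) + 0.4082·(-4) + 0.5443·4 + 0.5443·3 = 2.4495; e_2·a_4 = 0.3712·2 + 0.1713·(-2) + 0.5996·(-4) + 0.4140·4 + (-0.5496)·3 = -1.9914; e_3·a_4 = (-0.5370)·2 + 0.7630·(-2) + (-0.0961)·(-4) + 0.3453·4 + 0.0304·3 = -0.7430.
u_4 = a_4 − 2.4495·e_1 + 1.9914·e_2 + 0.7430·e_3 = (3.0067, -0.0920, -3.8774, 3.7477, 0.5948).
‖u_4‖ = 6.2034, so e_4 = (0.4847, -0.0148, -0.6251, 0.6041, 0.0959).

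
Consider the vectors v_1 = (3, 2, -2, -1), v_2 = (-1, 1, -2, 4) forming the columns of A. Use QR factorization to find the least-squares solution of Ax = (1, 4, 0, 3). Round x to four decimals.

e_1 = v_1/‖v_1‖ = (3, 2, -2, -1)/4.2426 = (0.7071, 0.4714, -0.4714, -0.2357).
r_{12} = e_1·v_2 = -0.2357.
u_2 = v_2 + 0.2357·e_1 = (-0.8333, 1.1111, -2.1111, 3.9444).
‖u_2‖ = 4.6845, so e_2 = (-0.1779, 0.2372, -0.4507, 0.8420).
Qᵀb = (1.8856, 3.2969).
Back-substitute: x_2 = 3.2969/4.6845 = 0.7038.
x_1 = (1.8856 + 0.2357·0.7038)/4.2426 = 0.4835.

x = (0.4835, 0.7038)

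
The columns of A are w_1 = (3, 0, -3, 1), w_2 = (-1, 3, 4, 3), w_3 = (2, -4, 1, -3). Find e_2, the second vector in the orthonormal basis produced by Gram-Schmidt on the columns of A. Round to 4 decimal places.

e_1 = w_1/‖w_1‖ = (3, 0, -3, 1)/4.3589 = (0.6882, 0.0000, -0.6882, 0.2294).
r_{12} = e_1·w_2 = -2.7530.
u_2 = w_2 + 2.7530·e_1 = (0.8947, 3.0000, 2.1053, 3.6316).
‖u_2‖ = 5.2365, so e_2 = (0.1709, 0.5729, 0.4020, 0.6935).

e_2 = (0.1709, 0.5729, 0.4020, 0.6935)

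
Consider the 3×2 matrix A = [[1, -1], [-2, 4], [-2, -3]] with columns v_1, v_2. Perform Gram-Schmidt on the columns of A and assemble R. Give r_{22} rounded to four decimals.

v_1 = (1, -2, -2); ‖v_1‖ = 3.0000, so q_1 = (0.3333, -0.6667, -0.6667).
q_1·v_2 = 0.3333·(-1) + (-0.6667)·4 + (-0.6667)·(-3) = -1.0000.
u_2 = v_2 + 1.0000·q_1 = (-0.6667, 3.3333, -3.6667).
r_{22} = ‖u_2‖ = 5.0000.

r_{22} = 5.0000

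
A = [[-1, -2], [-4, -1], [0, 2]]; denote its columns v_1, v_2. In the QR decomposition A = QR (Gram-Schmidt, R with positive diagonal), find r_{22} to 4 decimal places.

r_{22} = 2.6234

v_1 = (-1, -4, 0); ‖v_1‖ = 4.1231, so e_1 = (-0.2425, -0.9701, 0.0000).
e_1·v_2 = (-0.2425)·(-2) + (-0.9701)·(-1) + 0.0000·2 = 1.4552.
u_2 = v_2 − 1.4552·e_1 = (-1.6471, 0.4118, 2.0000).
r_{22} = ‖u_2‖ = 2.6234.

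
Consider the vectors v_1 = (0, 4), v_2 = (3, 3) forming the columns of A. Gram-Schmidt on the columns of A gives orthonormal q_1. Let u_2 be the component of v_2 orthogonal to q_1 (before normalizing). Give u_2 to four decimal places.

u_2 = (3.0000, 0.0000)

q_1 = v_1/‖v_1‖ = (0, 4)/4.0000 = (0.0000, 1.0000).
r_{12} = q_1·v_2 = 3.0000.
u_2 = v_2 − 3.0000·q_1 = (3.0000, 0.0000).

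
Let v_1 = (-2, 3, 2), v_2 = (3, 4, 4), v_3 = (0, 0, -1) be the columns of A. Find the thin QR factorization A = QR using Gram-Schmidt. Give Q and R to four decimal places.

Q = [[-0.4851, 0.8560, 0.1787], [0.7276, 0.2817, 0.6255], [0.4851, 0.4334, -0.7595]], R = [[4.1231, 3.3955, -0.4851], [0.0000, 5.4287, -0.4334], [0.0000, 0.0000, 0.7595]]

q_1 = v_1/‖v_1‖ = (-2, 3, 2)/4.1231 = (-0.4851, 0.7276, 0.4851).
r_{12} = q_1·v_2 = 3.3955.
u_2 = v_2 − 3.3955·q_1 = (4.6471, 1.5294, 2.3529).
‖u_2‖ = 5.4287, so q_2 = (0.8560, 0.2817, 0.4334).
r_{13} = q_1·v_3 = -0.4851; r_{23} = q_2·v_3 = -0.4334.
u_3 = v_3 + 0.4851·q_1 + 0.4334·q_2 = (0.1357, 0.4750, -0.5768).
‖u_3‖ = 0.7595, so q_3 = (0.1787, 0.6255, -0.7595).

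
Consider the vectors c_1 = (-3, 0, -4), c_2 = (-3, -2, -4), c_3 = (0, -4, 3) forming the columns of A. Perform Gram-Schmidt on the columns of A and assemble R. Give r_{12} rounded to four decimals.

c_1 = (-3, 0, -4); ‖c_1‖ = 5.0000, so q_1 = (-0.6000, 0.0000, -0.8000).
r_{12} = q_1·c_2 = 5.0000.

r_{12} = 5.0000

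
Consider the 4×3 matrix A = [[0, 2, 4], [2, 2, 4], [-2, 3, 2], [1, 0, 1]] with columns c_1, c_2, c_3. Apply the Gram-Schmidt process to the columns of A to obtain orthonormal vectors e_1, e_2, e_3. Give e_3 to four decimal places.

c_1 = (0, 2, -2, 1); ‖c_1‖ = 3.0000, so e_1 = (0.0000, 0.6667, -0.6667, 0.3333).
e_1·c_2 = 0.0000·2 + 0.6667·2 + (-0.6667)·3 + 0.3333·0 = -0.6667.
u_2 = c_2 + 0.6667·e_1 = (2.0000, 2.4444, 2.5556, 0.2222).
‖u_2‖ = 4.0689, so e_2 = (0.4915, 0.6008, 0.6281, 0.0546).
e_1·c_3 = 0.0000·4 + 0.6667·4 + (-0.6667)·2 + 0.3333·1 = 1.6667; e_2·c_3 = 0.4915·4 + 0.6008·4 + 0.6281·2 + 0.0546·1 = 5.6800.
u_3 = c_3 − 1.6667·e_1 − 5.6800·e_2 = (1.2081, -0.5235, -0.4564, 0.1342).
‖u_3‖ = 1.3999, so e_3 = (0.8630, -0.3739, -0.3260, 0.0959).

e_3 = (0.8630, -0.3739, -0.3260, 0.0959)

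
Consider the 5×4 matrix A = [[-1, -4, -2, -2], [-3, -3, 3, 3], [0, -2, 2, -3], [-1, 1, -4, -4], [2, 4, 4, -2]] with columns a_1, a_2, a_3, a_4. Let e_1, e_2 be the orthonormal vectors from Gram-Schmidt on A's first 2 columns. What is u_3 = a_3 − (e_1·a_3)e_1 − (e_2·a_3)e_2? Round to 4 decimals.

a_1 = (-1, -3, 0, -1, 2); ‖a_1‖ = 3.8730, so e_1 = (-0.2582, -0.7746, 0.0000, -0.2582, 0.5164).
e_1·a_2 = (-0.2582)·(-4) + (-0.7746)·(-3) + 0.0000·(-2) + (-0.2582)·1 + 0.5164·4 = 5.1640.
u_2 = a_2 − 5.1640·e_1 = (-2.6667, 1.0000, -2.0000, 2.3333, 1.3333).
‖u_2‖ = 4.3970, so e_2 = (-0.6065, 0.2274, -0.4549, 0.5307, 0.3032).
e_1·a_3 = (-0.2582)·(-2) + (-0.7746)·3 + 0.0000·2 + (-0.2582)·(-4) + 0.5164·4 = 1.2910; e_2·a_3 = (-0.6065)·(-2) + 0.2274·3 + (-0.4549)·2 + 0.5307·(-4) + 0.3032·4 = 0.0758.
u_3 = a_3 − 1.2910·e_1 − 0.0758·e_2 = (-1.6207, 3.9828, 2.0345, -3.7069, 3.3103).

u_3 = (-1.6207, 3.9828, 2.0345, -3.7069, 3.3103)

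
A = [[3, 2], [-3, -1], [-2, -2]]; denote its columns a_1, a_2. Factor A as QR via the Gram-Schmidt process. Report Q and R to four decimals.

Q = [[0.6396, 0.1980], [-0.6396, 0.6730], [-0.4264, -0.7126]], R = [[4.6904, 2.7716], [0.0000, 1.1481]]

a_1 = (3, -3, -2); ‖a_1‖ = 4.6904, so e_1 = (0.6396, -0.6396, -0.4264).
e_1·a_2 = 0.6396·2 + (-0.6396)·(-1) + (-0.4264)·(-2) = 2.7716.
u_2 = a_2 − 2.7716·e_1 = (0.2273, 0.7727, -0.8182).
‖u_2‖ = 1.1481, so e_2 = (0.1980, 0.6730, -0.7126).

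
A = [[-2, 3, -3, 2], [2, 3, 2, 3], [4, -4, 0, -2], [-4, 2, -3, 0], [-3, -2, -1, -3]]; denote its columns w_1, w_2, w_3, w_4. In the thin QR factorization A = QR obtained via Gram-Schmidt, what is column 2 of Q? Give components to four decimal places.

e_1 = w_1/‖w_1‖ = (-2, 2, 4, -4, -3)/7.0000 = (-0.2857, 0.2857, 0.5714, -0.5714, -0.4286).
r_{12} = e_1·w_2 = -2.5714.
u_2 = w_2 + 2.5714·e_1 = (2.2653, 3.7347, -2.5306, 0.5306, -3.1020).
‖u_2‖ = 5.9488, so e_2 = (0.3808, 0.6278, -0.4254, 0.0892, -0.5215).

e_2 = (0.3808, 0.6278, -0.4254, 0.0892, -0.5215)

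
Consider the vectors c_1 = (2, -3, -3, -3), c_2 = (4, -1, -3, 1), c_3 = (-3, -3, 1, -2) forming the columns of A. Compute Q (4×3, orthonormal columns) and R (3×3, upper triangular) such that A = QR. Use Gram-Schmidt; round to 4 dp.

q_1 = c_1/‖c_1‖ = (2, -3, -3, -3)/5.5678 = (0.3592, -0.5388, -0.5388, -0.5388).
r_{12} = q_1·c_2 = 3.0533.
u_2 = c_2 − 3.0533·q_1 = (2.9032, 0.6452, -1.3548, 2.6452).
‖u_2‖ = 4.2045, so q_2 = (0.6905, 0.1534, -0.3222, 0.6291).
r_{13} = q_1·c_3 = 1.0776; r_{23} = q_2·c_3 = -4.1124.
u_3 = c_3 − 1.0776·q_1 + 4.1124·q_2 = (-0.5474, -1.7883, 0.2555, 1.1679).
‖u_3‖ = 2.2197, so q_3 = (-0.2466, -0.8057, 0.1151, 0.5261).

Q = [[0.3592, 0.6905, -0.2466], [-0.5388, 0.1534, -0.8057], [-0.5388, -0.3222, 0.1151], [-0.5388, 0.6291, 0.5261]], R = [[5.5678, 3.0533, 1.0776], [0.0000, 4.2045, -4.1124], [0.0000, 0.0000, 2.2197]]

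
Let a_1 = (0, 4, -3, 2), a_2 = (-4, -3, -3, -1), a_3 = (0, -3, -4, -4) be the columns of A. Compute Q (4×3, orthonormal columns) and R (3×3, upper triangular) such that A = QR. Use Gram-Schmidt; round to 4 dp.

Q = [[0.0000, -0.6846, 0.5841], [0.7428, -0.3954, -0.0629], [-0.5571, -0.6020, -0.5053], [0.3714, -0.1121, -0.6321]], R = [[5.3852, -0.9285, -1.4856], [0.0000, 5.8428, 4.0427], [0.0000, 0.0000, 4.7381]]

a_1 = (0, 4, -3, 2); ‖a_1‖ = 5.3852, so q_1 = (0.0000, 0.7428, -0.5571, 0.3714).
q_1·a_2 = 0.0000·(-4) + 0.7428·(-3) + (-0.5571)·(-3) + 0.3714·(-1) = -0.9285.
u_2 = a_2 + 0.9285·q_1 = (-4.0000, -2.3103, -3.5172, -0.6552).
‖u_2‖ = 5.8428, so q_2 = (-0.6846, -0.3954, -0.6020, -0.1121).
q_1·a_3 = 0.0000·0 + 0.7428·(-3) + (-0.5571)·(-4) + 0.3714·(-4) = -1.4856; q_2·a_3 = (-0.6846)·0 + (-0.3954)·(-3) + (-0.6020)·(-4) + (-0.1121)·(-4) = 4.0427.
u_3 = a_3 + 1.4856·q_1 − 4.0427·q_2 = (2.7677, -0.2980, -2.3939, -2.9949).
‖u_3‖ = 4.7381, so q_3 = (0.5841, -0.0629, -0.5053, -0.6321).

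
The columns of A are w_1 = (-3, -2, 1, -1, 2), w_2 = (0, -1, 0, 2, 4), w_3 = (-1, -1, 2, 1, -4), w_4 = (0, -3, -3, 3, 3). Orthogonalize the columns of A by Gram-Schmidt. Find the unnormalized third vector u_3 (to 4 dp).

u_3 = (-0.4448, -1.3194, 1.8149, 2.5642, -1.6119)

w_1 = (-3, -2, 1, -1, 2); ‖w_1‖ = 4.3589, so q_1 = (-0.6882, -0.4588, 0.2294, -0.2294, 0.4588).
q_1·w_2 = (-0.6882)·0 + (-0.4588)·(-1) + 0.2294·0 + (-0.2294)·2 + 0.4588·4 = 1.8353.
u_2 = w_2 − 1.8353·q_1 = (1.2632, -0.1579, -0.4211, 2.4211, 3.1579).
‖u_2‖ = 4.1990, so q_2 = (0.3008, -0.0376, -0.1003, 0.5766, 0.7521).
q_1·w_3 = (-0.6882)·(-1) + (-0.4588)·(-1) + 0.2294·2 + (-0.2294)·1 + 0.4588·(-4) = -0.4588; q_2·w_3 = 0.3008·(-1) + (-0.0376)·(-1) + (-0.1003)·2 + 0.5766·1 + 0.7521·(-4) = -2.8954.
u_3 = w_3 + 0.4588·q_1 + 2.8954·q_2 = (-0.4448, -1.3194, 1.8149, 2.5642, -1.6119).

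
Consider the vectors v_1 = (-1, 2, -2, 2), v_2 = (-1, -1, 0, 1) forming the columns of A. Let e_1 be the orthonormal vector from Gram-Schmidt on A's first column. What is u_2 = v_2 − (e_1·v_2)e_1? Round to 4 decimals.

v_1 = (-1, 2, -2, 2); ‖v_1‖ = 3.6056, so e_1 = (-0.2774, 0.5547, -0.5547, 0.5547).
e_1·v_2 = (-0.2774)·(-1) + 0.5547·(-1) + (-0.5547)·0 + 0.5547·1 = 0.2774.
u_2 = v_2 − 0.2774·e_1 = (-0.9231, -1.1538, 0.1538, 0.8462).

u_2 = (-0.9231, -1.1538, 0.1538, 0.8462)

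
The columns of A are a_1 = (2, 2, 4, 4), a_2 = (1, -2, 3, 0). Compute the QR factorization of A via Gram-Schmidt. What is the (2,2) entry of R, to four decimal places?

e_1 = a_1/‖a_1‖ = (2, 2, 4, 4)/6.3246 = (0.3162, 0.3162, 0.6325, 0.6325).
r_{12} = e_1·a_2 = 1.5811.
u_2 = a_2 − 1.5811·e_1 = (0.5000, -2.5000, 2.0000, -1.0000).
r_{22} = ‖u_2‖ = 3.3912.

r_{22} = 3.3912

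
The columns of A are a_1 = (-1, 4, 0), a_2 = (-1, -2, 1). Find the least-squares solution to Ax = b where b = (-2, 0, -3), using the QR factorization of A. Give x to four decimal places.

x = (0.0943, -0.0566)

a_1 = (-1, 4, 0); ‖a_1‖ = 4.1231, so q_1 = (-0.2425, 0.9701, 0.0000).
q_1·a_2 = (-0.2425)·(-1) + 0.9701·(-2) + 0.0000·1 = -1.6977.
u_2 = a_2 + 1.6977·q_1 = (-1.4118, -0.3529, 1.0000).
‖u_2‖ = 1.7657, so q_2 = (-0.7996, -0.1999, 0.5664).
Qᵀb = (0.4851, -0.0999).
Back-substitute: x_2 = -0.0999/1.7657 = -0.0566.
x_1 = (0.4851 + 1.6977·(-0.0566))/4.1231 = 0.0943.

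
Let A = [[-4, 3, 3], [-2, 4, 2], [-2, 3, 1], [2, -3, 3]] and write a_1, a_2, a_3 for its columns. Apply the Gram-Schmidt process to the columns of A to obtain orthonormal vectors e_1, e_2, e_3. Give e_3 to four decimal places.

e_3 = (0.1522, 0.4566, 0.1087, 0.8698)

a_1 = (-4, -2, -2, 2); ‖a_1‖ = 5.2915, so e_1 = (-0.7559, -0.3780, -0.3780, 0.3780).
e_1·a_2 = (-0.7559)·3 + (-0.3780)·4 + (-0.3780)·3 + 0.3780·(-3) = -6.0474.
u_2 = a_2 + 6.0474·e_1 = (-1.5714, 1.7143, 0.7143, -0.7143).
‖u_2‖ = 2.5355, so e_2 = (-0.6198, 0.6761, 0.2817, -0.2817).
e_1·a_3 = (-0.7559)·3 + (-0.3780)·2 + (-0.3780)·1 + 0.3780·3 = -2.2678; e_2·a_3 = (-0.6198)·3 + 0.6761·2 + 0.2817·1 + (-0.2817)·3 = -1.0705.
u_3 = a_3 + 2.2678·e_1 + 1.0705·e_2 = (0.6222, 1.8667, 0.4444, 3.5556).
‖u_3‖ = 4.0879, so e_3 = (0.1522, 0.4566, 0.1087, 0.8698).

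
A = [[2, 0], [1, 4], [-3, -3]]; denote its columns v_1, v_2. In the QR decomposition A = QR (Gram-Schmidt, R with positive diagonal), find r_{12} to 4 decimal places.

r_{12} = 3.4744

e_1 = v_1/‖v_1‖ = (2, 1, -3)/3.7417 = (0.5345, 0.2673, -0.8018).
r_{12} = e_1·v_2 = 3.4744.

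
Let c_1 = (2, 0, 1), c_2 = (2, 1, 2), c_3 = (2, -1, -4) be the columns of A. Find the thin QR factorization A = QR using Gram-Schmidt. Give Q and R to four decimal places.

Q = [[0.8944, -0.2981, 0.3333], [0.0000, 0.7454, 0.6667], [0.4472, 0.5963, -0.6667]], R = [[2.2361, 2.6833, 0.0000], [0.0000, 1.3416, -3.7268], [0.0000, 0.0000, 2.6667]]

e_1 = c_1/‖c_1‖ = (2, 0, 1)/2.2361 = (0.8944, 0.0000, 0.4472).
r_{12} = e_1·c_2 = 2.6833.
u_2 = c_2 − 2.6833·e_1 = (-0.4000, 1.0000, 0.8000).
‖u_2‖ = 1.3416, so e_2 = (-0.2981, 0.7454, 0.5963).
r_{13} = e_1·c_3 = 0.0000; r_{23} = e_2·c_3 = -3.7268.
u_3 = c_3 + 0.0000·e_1 + 3.7268·e_2 = (0.8889, 1.7778, -1.7778).
‖u_3‖ = 2.6667, so e_3 = (0.3333, 0.6667, -0.6667).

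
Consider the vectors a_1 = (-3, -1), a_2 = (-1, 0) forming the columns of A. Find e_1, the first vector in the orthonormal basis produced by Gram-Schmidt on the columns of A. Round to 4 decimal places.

e_1 = a_1/‖a_1‖ = (-3, -1)/3.1623 = (-0.9487, -0.3162).

e_1 = (-0.9487, -0.3162)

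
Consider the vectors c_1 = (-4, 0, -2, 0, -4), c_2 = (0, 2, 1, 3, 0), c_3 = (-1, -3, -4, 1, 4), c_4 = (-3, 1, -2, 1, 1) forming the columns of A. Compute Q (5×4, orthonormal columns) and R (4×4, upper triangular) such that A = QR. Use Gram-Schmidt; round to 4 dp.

q_1 = c_1/‖c_1‖ = (-4, 0, -2, 0, -4)/6.0000 = (-0.6667, 0.0000, -0.3333, 0.0000, -0.6667).
r_{12} = q_1·c_2 = -0.3333.
u_2 = c_2 + 0.3333·q_1 = (-0.2222, 2.0000, 0.8889, 3.0000, -0.2222).
‖u_2‖ = 3.7268, so q_2 = (-0.0596, 0.5367, 0.2385, 0.8050, -0.0596).
r_{13} = q_1·c_3 = -0.6667; r_{23} = q_2·c_3 = -1.9379.
u_3 = c_3 + 0.6667·q_1 + 1.9379·q_2 = (-1.5600, -1.9600, -3.7600, 2.5600, 3.4400).
‖u_3‖ = 6.2290, so q_3 = (-0.2504, -0.3147, -0.6036, 0.4110, 0.5523).
r_{14} = q_1·c_4 = 2.0000; r_{24} = q_2·c_4 = 0.9839; r_{34} = q_3·c_4 = 2.6072.
u_4 = c_4 − 2.0000·q_1 − 0.9839·q_2 − 2.6072·q_3 = (-0.9551, 1.2924, 0.0058, -0.8635, 0.9522).
‖u_4‖ = 2.0578, so q_4 = (-0.4641, 0.6280, 0.0028, -0.4196, 0.4627).

Q = [[-0.6667, -0.0596, -0.2504, -0.4641], [0.0000, 0.5367, -0.3147, 0.6280], [-0.3333, 0.2385, -0.6036, 0.0028], [0.0000, 0.8050, 0.4110, -0.4196], [-0.6667, -0.0596, 0.5523, 0.4627]], R = [[6.0000, -0.3333, -0.6667, 2.0000], [0.0000, 3.7268, -1.9379, 0.9839], [0.0000, 0.0000, 6.2290, 2.6072], [0.0000, 0.0000, 0.0000, 2.0578]]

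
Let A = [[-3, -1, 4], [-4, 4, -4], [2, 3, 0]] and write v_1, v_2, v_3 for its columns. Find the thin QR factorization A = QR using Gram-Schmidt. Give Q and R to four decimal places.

Q = [[-0.5571, -0.3497, 0.7532], [-0.7428, 0.6154, -0.2636], [0.3714, 0.7064, 0.6026]], R = [[5.3852, -1.2999, 0.7428], [0.0000, 4.9306, -3.8605], [0.0000, 0.0000, 4.0675]]

v_1 = (-3, -4, 2); ‖v_1‖ = 5.3852, so e_1 = (-0.5571, -0.7428, 0.3714).
e_1·v_2 = (-0.5571)·(-1) + (-0.7428)·4 + 0.3714·3 = -1.2999.
u_2 = v_2 + 1.2999·e_1 = (-1.7241, 3.0345, 3.4828).
‖u_2‖ = 4.9306, so e_2 = (-0.3497, 0.6154, 0.7064).
e_1·v_3 = (-0.5571)·4 + (-0.7428)·(-4) + 0.3714·0 = 0.7428; e_2·v_3 = (-0.3497)·4 + 0.6154·(-4) + 0.7064·0 = -3.8605.
u_3 = v_3 − 0.7428·e_1 + 3.8605·e_2 = (3.0638, -1.0723, 2.4511).
‖u_3‖ = 4.0675, so e_3 = (0.7532, -0.2636, 0.6026).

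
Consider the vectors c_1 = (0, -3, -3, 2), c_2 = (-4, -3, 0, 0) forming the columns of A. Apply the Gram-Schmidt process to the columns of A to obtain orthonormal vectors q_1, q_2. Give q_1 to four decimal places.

q_1 = (0.0000, -0.6396, -0.6396, 0.4264)

c_1 = (0, -3, -3, 2); ‖c_1‖ = 4.6904, so q_1 = (0.0000, -0.6396, -0.6396, 0.4264).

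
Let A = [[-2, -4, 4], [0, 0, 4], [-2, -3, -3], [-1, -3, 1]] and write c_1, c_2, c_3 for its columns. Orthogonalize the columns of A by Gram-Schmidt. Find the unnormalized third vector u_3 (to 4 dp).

q_1 = c_1/‖c_1‖ = (-2, 0, -2, -1)/3.0000 = (-0.6667, 0.0000, -0.6667, -0.3333).
r_{12} = q_1·c_2 = 5.6667.
u_2 = c_2 − 5.6667·q_1 = (-0.2222, 0.0000, 0.7778, -1.1111).
‖u_2‖ = 1.3744, so q_2 = (-0.1617, 0.0000, 0.5659, -0.8085).
r_{13} = q_1·c_3 = -1.0000; r_{23} = q_2·c_3 = -3.1530.
u_3 = c_3 + 1.0000·q_1 + 3.1530·q_2 = (2.8235, 4.0000, -1.8824, -1.8824).

u_3 = (2.8235, 4.0000, -1.8824, -1.8824)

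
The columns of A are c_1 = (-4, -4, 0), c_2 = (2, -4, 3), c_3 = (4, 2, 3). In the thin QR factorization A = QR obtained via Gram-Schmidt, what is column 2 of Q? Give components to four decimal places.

e_1 = c_1/‖c_1‖ = (-4, -4, 0)/5.6569 = (-0.7071, -0.7071, 0.0000).
r_{12} = e_1·c_2 = 1.4142.
u_2 = c_2 − 1.4142·e_1 = (3.0000, -3.0000, 3.0000).
‖u_2‖ = 5.1962, so e_2 = (0.5774, -0.5774, 0.5774).

e_2 = (0.5774, -0.5774, 0.5774)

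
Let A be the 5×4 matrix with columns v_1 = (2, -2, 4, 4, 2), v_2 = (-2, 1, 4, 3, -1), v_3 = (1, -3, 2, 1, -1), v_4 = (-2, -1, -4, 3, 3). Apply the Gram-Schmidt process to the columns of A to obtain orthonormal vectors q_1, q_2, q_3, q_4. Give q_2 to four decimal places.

v_1 = (2, -2, 4, 4, 2); ‖v_1‖ = 6.6332, so q_1 = (0.3015, -0.3015, 0.6030, 0.6030, 0.3015).
q_1·v_2 = 0.3015·(-2) + (-0.3015)·1 + 0.6030·4 + 0.6030·3 + 0.3015·(-1) = 3.0151.
u_2 = v_2 − 3.0151·q_1 = (-2.9091, 1.9091, 2.1818, 1.1818, -1.9091).
‖u_2‖ = 4.6807, so q_2 = (-0.6215, 0.4079, 0.4661, 0.2525, -0.4079).

q_2 = (-0.6215, 0.4079, 0.4661, 0.2525, -0.4079)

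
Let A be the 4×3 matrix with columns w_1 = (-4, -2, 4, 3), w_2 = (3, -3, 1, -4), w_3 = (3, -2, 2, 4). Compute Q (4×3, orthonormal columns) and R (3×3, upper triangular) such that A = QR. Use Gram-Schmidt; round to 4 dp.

Q = [[-0.5963, 0.3171, 0.7040], [-0.2981, -0.6543, -0.1683], [0.5963, 0.4054, 0.1088], [0.4472, -0.5540, 0.6814]], R = [[6.7082, -2.0870, 1.7889], [0.0000, 5.5357, 0.8550], [0.0000, 0.0000, 5.3916]]

q_1 = w_1/‖w_1‖ = (-4, -2, 4, 3)/6.7082 = (-0.5963, -0.2981, 0.5963, 0.4472).
r_{12} = q_1·w_2 = -2.0870.
u_2 = w_2 + 2.0870·q_1 = (1.7556, -3.6222, 2.2444, -3.0667).
‖u_2‖ = 5.5357, so q_2 = (0.3171, -0.6543, 0.4054, -0.5540).
r_{13} = q_1·w_3 = 1.7889; r_{23} = q_2·w_3 = 0.8550.
u_3 = w_3 − 1.7889·q_1 − 0.8550·q_2 = (3.7955, -0.9072, 0.5867, 3.6737).
‖u_3‖ = 5.3916, so q_3 = (0.7040, -0.1683, 0.1088, 0.6814).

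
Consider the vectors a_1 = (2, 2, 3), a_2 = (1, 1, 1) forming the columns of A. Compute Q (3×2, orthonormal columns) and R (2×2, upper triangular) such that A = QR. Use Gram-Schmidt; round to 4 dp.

Q = [[0.4851, 0.5145], [0.4851, 0.5145], [0.7276, -0.6860]], R = [[4.1231, 1.6977], [0.0000, 0.3430]]

q_1 = a_1/‖a_1‖ = (2, 2, 3)/4.1231 = (0.4851, 0.4851, 0.7276).
r_{12} = q_1·a_2 = 1.6977.
u_2 = a_2 − 1.6977·q_1 = (0.1765, 0.1765, -0.2353).
‖u_2‖ = 0.3430, so q_2 = (0.5145, 0.5145, -0.6860).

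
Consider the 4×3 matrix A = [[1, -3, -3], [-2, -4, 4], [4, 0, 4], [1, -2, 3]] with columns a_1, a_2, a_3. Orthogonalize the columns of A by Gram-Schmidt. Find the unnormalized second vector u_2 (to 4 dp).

q_1 = a_1/‖a_1‖ = (1, -2, 4, 1)/4.6904 = (0.2132, -0.4264, 0.8528, 0.2132).
r_{12} = q_1·a_2 = 0.6396.
u_2 = a_2 − 0.6396·q_1 = (-3.1364, -3.7273, -0.5455, -2.1364).

u_2 = (-3.1364, -3.7273, -0.5455, -2.1364)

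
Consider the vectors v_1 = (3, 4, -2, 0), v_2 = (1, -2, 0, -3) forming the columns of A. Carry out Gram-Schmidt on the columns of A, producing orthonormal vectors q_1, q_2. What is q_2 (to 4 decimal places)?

v_1 = (3, 4, -2, 0); ‖v_1‖ = 5.3852, so q_1 = (0.5571, 0.7428, -0.3714, 0.0000).
q_1·v_2 = 0.5571·1 + 0.7428·(-2) + (-0.3714)·0 + 0.0000·(-3) = -0.9285.
u_2 = v_2 + 0.9285·q_1 = (1.5172, -1.3103, -0.3448, -3.0000).
‖u_2‖ = 3.6246, so q_2 = (0.4186, -0.3615, -0.0951, -0.8277).

q_2 = (0.4186, -0.3615, -0.0951, -0.8277)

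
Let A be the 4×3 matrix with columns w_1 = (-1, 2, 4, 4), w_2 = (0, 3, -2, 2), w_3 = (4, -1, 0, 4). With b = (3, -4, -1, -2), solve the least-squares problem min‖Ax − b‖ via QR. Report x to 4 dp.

x = (-0.6484, -0.7575, 0.5537)

q_1 = w_1/‖w_1‖ = (-1, 2, 4, 4)/6.0828 = (-0.1644, 0.3288, 0.6576, 0.6576).
r_{12} = q_1·w_2 = 0.9864.
u_2 = w_2 − 0.9864·q_1 = (0.1622, 2.6757, -2.6486, 1.3514).
‖u_2‖ = 4.0034, so q_2 = (0.0405, 0.6684, -0.6616, 0.3376).
r_{13} = q_1·w_3 = 1.6440; r_{23} = q_2·w_3 = 0.8439.
u_3 = w_3 − 1.6440·q_1 − 0.8439·q_2 = (4.2361, -2.1046, -0.5228, 2.6341).
‖u_3‖ = 5.4392, so q_3 = (0.7788, -0.3869, -0.0961, 0.4843).
Qᵀb = (-3.7812, -2.5654, 3.0117).
Back-substitute: x_3 = 3.0117/5.4392 = 0.5537.
x_2 = (-2.5654 − 0.8439·0.5537)/4.0034 = -0.7575.
x_1 = (-3.7812 − 0.9864·(-0.7575) − 1.6440·0.5537)/6.0828 = -0.6484.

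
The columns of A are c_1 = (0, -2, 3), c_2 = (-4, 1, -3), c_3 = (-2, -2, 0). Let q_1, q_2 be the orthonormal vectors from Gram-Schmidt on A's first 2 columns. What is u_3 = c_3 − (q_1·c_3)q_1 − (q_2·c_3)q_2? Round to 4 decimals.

q_1 = c_1/‖c_1‖ = (0, -2, 3)/3.6056 = (0.0000, -0.5547, 0.8321).
r_{12} = q_1·c_2 = -3.0509.
u_2 = c_2 + 3.0509·q_1 = (-4.0000, -0.6923, -0.4615).
‖u_2‖ = 4.0856, so q_2 = (-0.9790, -0.1694, -0.1130).
r_{13} = q_1·c_3 = 1.1094; r_{23} = q_2·c_3 = 2.2970.
u_3 = c_3 − 1.1094·q_1 − 2.2970·q_2 = (0.2488, -0.9954, -0.6636).

u_3 = (0.2488, -0.9954, -0.6636)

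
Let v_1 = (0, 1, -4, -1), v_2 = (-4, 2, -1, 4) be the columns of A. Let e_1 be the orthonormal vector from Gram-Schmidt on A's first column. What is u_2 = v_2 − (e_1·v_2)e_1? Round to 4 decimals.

u_2 = (-4.0000, 1.8889, -0.5556, 4.1111)

e_1 = v_1/‖v_1‖ = (0, 1, -4, -1)/4.2426 = (0.0000, 0.2357, -0.9428, -0.2357).
r_{12} = e_1·v_2 = 0.4714.
u_2 = v_2 − 0.4714·e_1 = (-4.0000, 1.8889, -0.5556, 4.1111).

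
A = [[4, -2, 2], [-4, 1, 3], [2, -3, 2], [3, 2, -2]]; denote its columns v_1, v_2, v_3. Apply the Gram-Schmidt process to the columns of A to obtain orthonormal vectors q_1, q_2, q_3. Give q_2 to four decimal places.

q_1 = v_1/‖v_1‖ = (4, -4, 2, 3)/6.7082 = (0.5963, -0.5963, 0.2981, 0.4472).
r_{12} = q_1·v_2 = -1.7889.
u_2 = v_2 + 1.7889·q_1 = (-0.9333, -0.0667, -2.4667, 2.8000).
‖u_2‖ = 3.8471, so q_2 = (-0.2426, -0.0173, -0.6412, 0.7278).

q_2 = (-0.2426, -0.0173, -0.6412, 0.7278)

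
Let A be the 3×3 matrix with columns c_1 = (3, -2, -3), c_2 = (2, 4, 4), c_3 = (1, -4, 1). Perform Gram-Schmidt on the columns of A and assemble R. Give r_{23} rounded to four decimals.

q_1 = c_1/‖c_1‖ = (3, -2, -3)/4.6904 = (0.6396, -0.4264, -0.6396).
r_{12} = q_1·c_2 = -2.9848.
u_2 = c_2 + 2.9848·q_1 = (3.9091, 2.7273, 2.0909).
‖u_2‖ = 5.2049, so q_2 = (0.7510, 0.5240, 0.4017).
r_{23} = q_2·c_3 = -0.9432.

r_{23} = -0.9432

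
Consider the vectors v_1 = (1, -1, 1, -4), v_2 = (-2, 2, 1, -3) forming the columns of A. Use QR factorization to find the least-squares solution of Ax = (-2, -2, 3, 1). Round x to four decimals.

x = (-0.0690, 0.0345)

q_1 = v_1/‖v_1‖ = (1, -1, 1, -4)/4.3589 = (0.2294, -0.2294, 0.2294, -0.9177).
r_{12} = q_1·v_2 = 2.0647.
u_2 = v_2 − 2.0647·q_1 = (-2.4737, 2.4737, 0.5263, -1.1053).
‖u_2‖ = 3.7063, so q_2 = (-0.6674, 0.6674, 0.1420, -0.2982).
Qᵀb = (-0.2294, 0.1278).
Back-substitute: x_2 = 0.1278/3.7063 = 0.0345.
x_1 = (-0.2294 − 2.0647·0.0345)/4.3589 = -0.0690.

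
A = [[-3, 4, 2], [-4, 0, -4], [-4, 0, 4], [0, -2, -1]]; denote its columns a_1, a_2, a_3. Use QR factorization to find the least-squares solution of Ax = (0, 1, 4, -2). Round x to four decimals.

a_1 = (-3, -4, -4, 0); ‖a_1‖ = 6.4031, so q_1 = (-0.4685, -0.6247, -0.6247, 0.0000).
q_1·a_2 = (-0.4685)·4 + (-0.6247)·0 + (-0.6247)·0 + 0.0000·(-2) = -1.8741.
u_2 = a_2 + 1.8741·q_1 = (3.1220, -1.1707, -1.1707, -2.0000).
‖u_2‖ = 4.0605, so q_2 = (0.7689, -0.2883, -0.2883, -0.4925).
q_1·a_3 = (-0.4685)·2 + (-0.6247)·(-4) + (-0.6247)·4 + 0.0000·(-1) = -0.9370; q_2·a_3 = 0.7689·2 + (-0.2883)·(-4) + (-0.2883)·4 + (-0.4925)·(-1) = 2.0303.
u_3 = a_3 + 0.9370·q_1 − 2.0303·q_2 = (0.0000, -4.0000, 4.0000, 0.0000).
‖u_3‖ = 5.6569, so q_3 = (0.0000, -0.7071, 0.7071, 0.0000).
Qᵀb = (-3.1235, -0.4565, 2.1213).
Back-substitute: x_3 = 2.1213/5.6569 = 0.3750.
x_2 = (-0.4565 − 2.0303·0.3750)/4.0605 = -0.2999.
x_1 = (-3.1235 + 1.8741·(-0.2999) + 0.9370·0.3750)/6.4031 = -0.5207.

x = (-0.5207, -0.2999, 0.3750)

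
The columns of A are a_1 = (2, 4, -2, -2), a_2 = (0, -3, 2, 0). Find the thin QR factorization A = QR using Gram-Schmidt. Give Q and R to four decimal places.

q_1 = a_1/‖a_1‖ = (2, 4, -2, -2)/5.2915 = (0.3780, 0.7559, -0.3780, -0.3780).
r_{12} = q_1·a_2 = -3.0237.
u_2 = a_2 + 3.0237·q_1 = (1.1429, -0.7143, 0.8571, -1.1429).
‖u_2‖ = 1.9640, so q_2 = (0.5819, -0.3637, 0.4364, -0.5819).

Q = [[0.3780, 0.5819], [0.7559, -0.3637], [-0.3780, 0.4364], [-0.3780, -0.5819]], R = [[5.2915, -3.0237], [0.0000, 1.9640]]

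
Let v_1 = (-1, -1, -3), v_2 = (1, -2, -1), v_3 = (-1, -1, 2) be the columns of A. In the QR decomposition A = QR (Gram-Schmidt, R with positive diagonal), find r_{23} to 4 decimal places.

v_1 = (-1, -1, -3); ‖v_1‖ = 3.3166, so q_1 = (-0.3015, -0.3015, -0.9045).
q_1·v_2 = (-0.3015)·1 + (-0.3015)·(-2) + (-0.9045)·(-1) = 1.2060.
u_2 = v_2 − 1.2060·q_1 = (1.3636, -1.6364, 0.0909).
‖u_2‖ = 2.1320, so q_2 = (0.6396, -0.7675, 0.0426).
r_{23} = q_2·v_3 = 0.2132.

r_{23} = 0.2132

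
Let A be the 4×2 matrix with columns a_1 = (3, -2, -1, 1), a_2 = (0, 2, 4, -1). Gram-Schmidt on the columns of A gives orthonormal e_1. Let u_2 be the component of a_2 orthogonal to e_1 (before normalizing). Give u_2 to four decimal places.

a_1 = (3, -2, -1, 1); ‖a_1‖ = 3.8730, so e_1 = (0.7746, -0.5164, -0.2582, 0.2582).
e_1·a_2 = 0.7746·0 + (-0.5164)·2 + (-0.2582)·4 + 0.2582·(-1) = -2.3238.
u_2 = a_2 + 2.3238·e_1 = (1.8000, 0.8000, 3.4000, -0.4000).

u_2 = (1.8000, 0.8000, 3.4000, -0.4000)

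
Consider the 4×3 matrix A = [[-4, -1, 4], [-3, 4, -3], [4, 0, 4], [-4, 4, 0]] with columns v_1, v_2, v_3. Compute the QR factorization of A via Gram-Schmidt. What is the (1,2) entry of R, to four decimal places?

v_1 = (-4, -3, 4, -4); ‖v_1‖ = 7.5498, so e_1 = (-0.5298, -0.3974, 0.5298, -0.5298).
r_{12} = e_1·v_2 = -3.1789.

r_{12} = -3.1789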